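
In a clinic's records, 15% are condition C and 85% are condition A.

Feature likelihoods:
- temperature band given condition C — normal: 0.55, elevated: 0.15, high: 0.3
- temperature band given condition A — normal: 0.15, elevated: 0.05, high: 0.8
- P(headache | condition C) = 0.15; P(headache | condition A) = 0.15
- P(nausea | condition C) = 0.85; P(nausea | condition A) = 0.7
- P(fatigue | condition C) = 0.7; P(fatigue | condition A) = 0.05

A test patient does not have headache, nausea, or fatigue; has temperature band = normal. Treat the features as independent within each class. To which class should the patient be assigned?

condition A

condition C: 0.15 × 0.55 × (1−0.15) × (1−0.85) × (1−0.7) = 0.003155625
condition A: 0.85 × 0.15 × (1−0.15) × (1−0.7) × (1−0.05) = 0.030886875
Highest score → condition A.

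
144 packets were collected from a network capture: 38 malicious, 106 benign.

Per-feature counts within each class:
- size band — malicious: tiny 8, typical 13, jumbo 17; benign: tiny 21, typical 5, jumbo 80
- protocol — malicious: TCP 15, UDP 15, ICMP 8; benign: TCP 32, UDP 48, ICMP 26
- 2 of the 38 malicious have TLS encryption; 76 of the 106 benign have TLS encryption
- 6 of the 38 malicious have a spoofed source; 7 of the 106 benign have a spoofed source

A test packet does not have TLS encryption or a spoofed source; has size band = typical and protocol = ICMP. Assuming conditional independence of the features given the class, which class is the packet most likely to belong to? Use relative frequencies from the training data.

malicious

malicious: (38/144) × (13/38) × (8/38) × (36/38) × (32/38) ≈ 0.0151626
benign: (106/144) × (5/106) × (26/106) × (30/106) × (99/106) ≈ 0.00225123
Highest score → malicious.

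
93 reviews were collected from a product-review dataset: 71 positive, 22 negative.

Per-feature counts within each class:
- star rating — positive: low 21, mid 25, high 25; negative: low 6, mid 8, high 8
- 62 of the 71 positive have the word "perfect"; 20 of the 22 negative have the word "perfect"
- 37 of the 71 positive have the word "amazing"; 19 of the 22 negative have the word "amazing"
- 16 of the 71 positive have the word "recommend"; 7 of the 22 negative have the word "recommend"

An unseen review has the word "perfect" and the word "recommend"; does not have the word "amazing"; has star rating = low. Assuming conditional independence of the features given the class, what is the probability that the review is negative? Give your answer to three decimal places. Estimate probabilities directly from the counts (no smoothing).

positive: (71/93) × (21/71) × (62/71) × (34/71) × (16/71) ≈ 0.021279
negative: (22/93) × (6/22) × (20/22) × (3/22) × (7/22) ≈ 0.00254478
P(negative | x) = 0.00254478 / 0.02382378 ≈ 0.107

0.107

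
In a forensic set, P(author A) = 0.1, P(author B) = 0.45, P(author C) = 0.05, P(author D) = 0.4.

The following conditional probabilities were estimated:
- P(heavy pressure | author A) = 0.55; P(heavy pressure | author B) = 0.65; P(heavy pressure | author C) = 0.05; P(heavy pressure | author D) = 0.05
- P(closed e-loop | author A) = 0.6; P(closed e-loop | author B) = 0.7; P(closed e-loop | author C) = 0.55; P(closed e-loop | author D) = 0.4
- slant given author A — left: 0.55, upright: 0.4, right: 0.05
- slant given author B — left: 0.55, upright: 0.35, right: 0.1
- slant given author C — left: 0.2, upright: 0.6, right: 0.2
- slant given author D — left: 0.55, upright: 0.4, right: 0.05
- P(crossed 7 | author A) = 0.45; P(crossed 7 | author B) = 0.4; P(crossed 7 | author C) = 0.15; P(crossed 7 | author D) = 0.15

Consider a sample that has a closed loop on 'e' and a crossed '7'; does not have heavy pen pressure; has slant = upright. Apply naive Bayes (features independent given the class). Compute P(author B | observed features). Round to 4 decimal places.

author A: 0.1 × (1−0.55) × 0.6 × 0.4 × 0.45 = 0.00486
author B: 0.45 × (1−0.65) × 0.7 × 0.35 × 0.4 = 0.015435
author C: 0.05 × (1−0.05) × 0.55 × 0.6 × 0.15 = 0.00235125
author D: 0.4 × (1−0.05) × 0.4 × 0.4 × 0.15 = 0.00912
P(author B | x) = 0.015435 / 0.03176625 ≈ 0.4859

0.4859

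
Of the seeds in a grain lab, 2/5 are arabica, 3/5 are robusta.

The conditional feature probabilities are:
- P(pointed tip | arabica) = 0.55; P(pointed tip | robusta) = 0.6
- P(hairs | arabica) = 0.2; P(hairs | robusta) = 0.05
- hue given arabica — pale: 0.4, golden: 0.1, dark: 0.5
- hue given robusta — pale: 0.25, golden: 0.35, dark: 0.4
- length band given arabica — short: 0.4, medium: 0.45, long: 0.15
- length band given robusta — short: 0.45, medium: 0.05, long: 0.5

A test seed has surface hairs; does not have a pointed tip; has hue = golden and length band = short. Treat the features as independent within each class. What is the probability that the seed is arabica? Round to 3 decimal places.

0.432

arabica: 0.4 × (1−0.55) × 0.2 × 0.1 × 0.4 = 0.00144
robusta: 0.6 × (1−0.6) × 0.05 × 0.35 × 0.45 = 0.00189
P(arabica | x) = 0.00144 / 0.00333 ≈ 0.432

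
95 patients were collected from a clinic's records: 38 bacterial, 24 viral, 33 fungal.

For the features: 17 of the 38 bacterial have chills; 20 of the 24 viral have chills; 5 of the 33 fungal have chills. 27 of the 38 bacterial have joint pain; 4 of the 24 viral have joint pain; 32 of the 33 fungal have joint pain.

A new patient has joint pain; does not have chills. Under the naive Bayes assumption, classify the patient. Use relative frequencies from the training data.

bacterial: (38/95) × (21/38) × (27/38) ≈ 0.157064
viral: (24/95) × (4/24) × (4/24) ≈ 0.00701754
fungal: (33/95) × (28/33) × (32/33) ≈ 0.285805
Highest score → fungal.

fungal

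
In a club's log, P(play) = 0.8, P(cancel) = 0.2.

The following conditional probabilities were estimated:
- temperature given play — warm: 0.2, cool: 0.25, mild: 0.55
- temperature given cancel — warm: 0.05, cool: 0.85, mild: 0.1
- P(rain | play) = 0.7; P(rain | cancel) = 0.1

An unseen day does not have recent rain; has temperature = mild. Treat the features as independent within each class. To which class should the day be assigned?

play: 0.8 × 0.55 × (1−0.7) = 0.132
cancel: 0.2 × 0.1 × (1−0.1) = 0.018
Highest score → play.

play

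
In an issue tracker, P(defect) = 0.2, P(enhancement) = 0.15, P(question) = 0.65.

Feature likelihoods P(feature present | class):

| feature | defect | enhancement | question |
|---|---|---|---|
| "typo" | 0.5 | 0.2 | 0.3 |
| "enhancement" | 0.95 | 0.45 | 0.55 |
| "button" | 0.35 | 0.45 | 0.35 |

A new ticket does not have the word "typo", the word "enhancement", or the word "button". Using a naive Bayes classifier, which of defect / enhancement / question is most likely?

defect: 0.2 × (1−0.5) × (1−0.95) × (1−0.35) = 0.00325
enhancement: 0.15 × (1−0.2) × (1−0.45) × (1−0.45) = 0.0363
question: 0.65 × (1−0.3) × (1−0.55) × (1−0.35) = 0.1330875
Highest score → question.

question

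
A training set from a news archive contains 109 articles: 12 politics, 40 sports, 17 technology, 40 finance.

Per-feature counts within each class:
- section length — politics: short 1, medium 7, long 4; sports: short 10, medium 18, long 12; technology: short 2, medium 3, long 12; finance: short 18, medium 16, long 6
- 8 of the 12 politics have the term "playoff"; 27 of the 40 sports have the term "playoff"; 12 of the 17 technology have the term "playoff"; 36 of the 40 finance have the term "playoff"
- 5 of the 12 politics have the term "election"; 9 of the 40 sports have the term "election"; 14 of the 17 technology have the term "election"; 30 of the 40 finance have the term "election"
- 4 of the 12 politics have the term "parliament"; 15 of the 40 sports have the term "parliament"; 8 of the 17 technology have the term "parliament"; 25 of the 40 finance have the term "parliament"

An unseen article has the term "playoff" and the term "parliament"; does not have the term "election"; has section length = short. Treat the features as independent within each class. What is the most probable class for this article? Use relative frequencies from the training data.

finance

politics: (12/109) × (1/12) × (8/12) × (7/12) × (4/12) ≈ 0.00118926
sports: (40/109) × (10/40) × (27/40) × (31/40) × (15/40) ≈ 0.0179974
technology: (17/109) × (2/17) × (12/17) × (3/17) × (8/17) ≈ 0.0010756
finance: (40/109) × (18/40) × (36/40) × (10/40) × (25/40) ≈ 0.0232225
Highest score → finance.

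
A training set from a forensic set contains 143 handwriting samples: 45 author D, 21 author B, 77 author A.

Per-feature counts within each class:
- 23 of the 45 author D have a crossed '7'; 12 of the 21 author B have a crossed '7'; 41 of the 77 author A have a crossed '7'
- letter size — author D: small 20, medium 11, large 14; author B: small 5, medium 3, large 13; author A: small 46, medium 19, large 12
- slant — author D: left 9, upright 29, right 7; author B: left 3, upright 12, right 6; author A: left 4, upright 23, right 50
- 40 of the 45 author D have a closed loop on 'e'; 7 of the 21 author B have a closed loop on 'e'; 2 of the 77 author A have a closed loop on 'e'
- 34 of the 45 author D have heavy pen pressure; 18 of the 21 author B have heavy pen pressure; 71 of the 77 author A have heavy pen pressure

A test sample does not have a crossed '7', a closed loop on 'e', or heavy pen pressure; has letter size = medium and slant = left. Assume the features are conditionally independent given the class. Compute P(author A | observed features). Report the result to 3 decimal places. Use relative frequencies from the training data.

author D: (45/143) × (22/45) × (11/45) × (9/45) × (5/45) × (11/45) ≈ 0.000204284
author B: (21/143) × (9/21) × (3/21) × (3/21) × (14/21) × (3/21) ≈ 0.000122327
author A: (77/143) × (36/77) × (19/77) × (4/77) × (75/77) × (6/77) ≈ 0.000244923
P(author A | x) = 0.000244923 / 0.000571534 ≈ 0.429

0.429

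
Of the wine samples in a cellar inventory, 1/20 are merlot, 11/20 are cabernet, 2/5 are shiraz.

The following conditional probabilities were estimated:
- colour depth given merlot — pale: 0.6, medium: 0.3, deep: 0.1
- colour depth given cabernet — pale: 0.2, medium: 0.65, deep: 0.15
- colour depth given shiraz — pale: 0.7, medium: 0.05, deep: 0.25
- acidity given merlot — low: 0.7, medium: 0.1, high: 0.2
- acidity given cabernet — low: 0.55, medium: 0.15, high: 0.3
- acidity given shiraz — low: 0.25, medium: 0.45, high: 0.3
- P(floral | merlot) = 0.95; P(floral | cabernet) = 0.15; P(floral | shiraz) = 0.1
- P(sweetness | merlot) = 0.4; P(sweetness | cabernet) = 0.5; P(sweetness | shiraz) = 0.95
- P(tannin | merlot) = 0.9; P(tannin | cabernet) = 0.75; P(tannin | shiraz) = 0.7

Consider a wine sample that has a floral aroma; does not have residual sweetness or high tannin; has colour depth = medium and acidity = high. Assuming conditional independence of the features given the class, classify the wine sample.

cabernet

merlot: 0.05 × 0.3 × 0.2 × 0.95 × (1−0.4) × (1−0.9) = 0.000171
cabernet: 0.55 × 0.65 × 0.3 × 0.15 × (1−0.5) × (1−0.75) = 0.0020109375
shiraz: 0.4 × 0.05 × 0.3 × 0.1 × (1−0.95) × (1−0.7) = 0.000009
Highest score → cabernet.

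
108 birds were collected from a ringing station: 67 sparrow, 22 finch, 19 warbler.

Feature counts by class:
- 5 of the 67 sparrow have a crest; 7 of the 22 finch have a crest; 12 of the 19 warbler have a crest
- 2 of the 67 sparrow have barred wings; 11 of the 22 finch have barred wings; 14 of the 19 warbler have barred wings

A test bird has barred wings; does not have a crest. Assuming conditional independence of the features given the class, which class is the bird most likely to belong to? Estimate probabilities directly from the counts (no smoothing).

finch

sparrow: (67/108) × (62/67) × (2/67) ≈ 0.0171365
finch: (22/108) × (15/22) × (11/22) ≈ 0.0694444
warbler: (19/108) × (7/19) × (14/19) ≈ 0.0477583
Highest score → finch.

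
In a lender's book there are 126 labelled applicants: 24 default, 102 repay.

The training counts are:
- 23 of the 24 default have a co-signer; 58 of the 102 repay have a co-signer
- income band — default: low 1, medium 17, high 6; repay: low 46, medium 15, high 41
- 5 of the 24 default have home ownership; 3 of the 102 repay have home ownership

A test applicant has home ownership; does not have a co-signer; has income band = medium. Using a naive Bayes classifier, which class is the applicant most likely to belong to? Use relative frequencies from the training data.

repay

default: (24/126) × (1/24) × (17/24) × (5/24) ≈ 0.00117119
repay: (102/126) × (44/102) × (15/102) × (3/102) ≈ 0.00151041
Highest score → repay.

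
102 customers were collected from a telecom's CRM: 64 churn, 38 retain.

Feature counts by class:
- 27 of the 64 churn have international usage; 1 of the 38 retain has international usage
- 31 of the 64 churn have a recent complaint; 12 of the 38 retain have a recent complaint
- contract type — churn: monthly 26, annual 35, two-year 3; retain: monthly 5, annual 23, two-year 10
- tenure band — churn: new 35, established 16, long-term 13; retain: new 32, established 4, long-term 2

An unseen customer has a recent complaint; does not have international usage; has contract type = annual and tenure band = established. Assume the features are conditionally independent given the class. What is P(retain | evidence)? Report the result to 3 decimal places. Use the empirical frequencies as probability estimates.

0.233

churn: (64/102) × (37/64) × (31/64) × (35/64) × (16/64) ≈ 0.0240221
retain: (38/102) × (37/38) × (12/38) × (23/38) × (4/38) ≈ 0.00729827
P(retain | x) = 0.00729827 / 0.03132037 ≈ 0.233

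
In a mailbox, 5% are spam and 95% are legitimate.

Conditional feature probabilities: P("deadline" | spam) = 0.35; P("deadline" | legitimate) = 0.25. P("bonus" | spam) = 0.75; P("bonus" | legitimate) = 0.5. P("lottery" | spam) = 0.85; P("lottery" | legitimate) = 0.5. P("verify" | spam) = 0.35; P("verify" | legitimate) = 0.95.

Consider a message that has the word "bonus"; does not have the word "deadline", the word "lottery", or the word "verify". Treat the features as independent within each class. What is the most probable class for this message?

spam: 0.05 × (1−0.35) × 0.75 × (1−0.85) × (1−0.35) = 0.0023765625
legitimate: 0.95 × (1−0.25) × 0.5 × (1−0.5) × (1−0.95) = 0.00890625
Highest score → legitimate.

legitimate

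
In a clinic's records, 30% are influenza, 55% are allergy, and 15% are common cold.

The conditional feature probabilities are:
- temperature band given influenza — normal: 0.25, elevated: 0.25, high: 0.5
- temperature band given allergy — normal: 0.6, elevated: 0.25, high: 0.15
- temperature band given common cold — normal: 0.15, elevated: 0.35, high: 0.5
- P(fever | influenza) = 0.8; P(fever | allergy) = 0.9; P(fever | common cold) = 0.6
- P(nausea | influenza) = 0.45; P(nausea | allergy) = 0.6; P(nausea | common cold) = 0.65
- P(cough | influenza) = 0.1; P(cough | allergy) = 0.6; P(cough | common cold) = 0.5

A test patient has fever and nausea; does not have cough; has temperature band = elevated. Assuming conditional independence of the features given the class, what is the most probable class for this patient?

allergy

influenza: 0.3 × 0.25 × 0.8 × 0.45 × (1−0.1) = 0.0243
allergy: 0.55 × 0.25 × 0.9 × 0.6 × (1−0.6) = 0.0297
common cold: 0.15 × 0.35 × 0.6 × 0.65 × (1−0.5) = 0.0102375
Highest score → allergy.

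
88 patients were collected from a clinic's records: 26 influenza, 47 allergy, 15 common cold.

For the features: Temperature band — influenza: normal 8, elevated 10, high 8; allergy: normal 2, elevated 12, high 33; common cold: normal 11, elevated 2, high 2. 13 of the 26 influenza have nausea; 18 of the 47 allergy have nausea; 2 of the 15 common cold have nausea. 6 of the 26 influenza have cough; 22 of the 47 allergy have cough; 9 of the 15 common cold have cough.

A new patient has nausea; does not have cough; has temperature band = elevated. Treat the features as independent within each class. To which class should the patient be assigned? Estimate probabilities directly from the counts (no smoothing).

influenza

influenza: (26/88) × (10/26) × (13/26) × (20/26) ≈ 0.0437063
allergy: (47/88) × (12/47) × (18/47) × (25/47) ≈ 0.0277789
common cold: (15/88) × (2/15) × (2/15) × (6/15) ≈ 0.00121212
Highest score → influenza.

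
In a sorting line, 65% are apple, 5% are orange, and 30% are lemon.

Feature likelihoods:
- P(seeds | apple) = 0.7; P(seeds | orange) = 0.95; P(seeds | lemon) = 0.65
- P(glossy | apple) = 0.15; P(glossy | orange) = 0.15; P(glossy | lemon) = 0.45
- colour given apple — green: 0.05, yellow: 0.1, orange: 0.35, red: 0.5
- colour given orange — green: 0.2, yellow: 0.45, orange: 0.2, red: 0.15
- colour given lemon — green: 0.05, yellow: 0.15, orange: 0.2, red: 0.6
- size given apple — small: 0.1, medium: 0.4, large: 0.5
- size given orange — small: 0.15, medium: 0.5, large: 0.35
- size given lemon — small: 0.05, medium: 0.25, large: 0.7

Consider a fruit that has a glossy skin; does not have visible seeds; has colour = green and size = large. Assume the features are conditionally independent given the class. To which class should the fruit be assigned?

apple: 0.65 × (1−0.7) × 0.15 × 0.05 × 0.5 = 0.00073125
orange: 0.05 × (1−0.95) × 0.15 × 0.2 × 0.35 = 0.00002625
lemon: 0.3 × (1−0.65) × 0.45 × 0.05 × 0.7 = 0.00165375
Highest score → lemon.

lemon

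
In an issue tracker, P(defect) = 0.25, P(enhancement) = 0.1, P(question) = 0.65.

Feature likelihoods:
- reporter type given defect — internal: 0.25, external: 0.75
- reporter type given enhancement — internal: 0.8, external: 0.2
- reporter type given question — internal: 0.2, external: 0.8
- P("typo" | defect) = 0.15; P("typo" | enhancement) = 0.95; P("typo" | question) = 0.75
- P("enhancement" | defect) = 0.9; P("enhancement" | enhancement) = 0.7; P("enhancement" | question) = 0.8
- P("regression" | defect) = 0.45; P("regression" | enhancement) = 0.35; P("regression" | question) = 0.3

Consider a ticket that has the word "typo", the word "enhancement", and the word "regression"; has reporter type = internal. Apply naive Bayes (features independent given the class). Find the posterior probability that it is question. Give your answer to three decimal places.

defect: 0.25 × 0.25 × 0.15 × 0.9 × 0.45 = 0.003796875
enhancement: 0.1 × 0.8 × 0.95 × 0.7 × 0.35 = 0.01862
question: 0.65 × 0.2 × 0.75 × 0.8 × 0.3 = 0.0234
P(question | x) = 0.0234 / 0.045816875 ≈ 0.511

0.511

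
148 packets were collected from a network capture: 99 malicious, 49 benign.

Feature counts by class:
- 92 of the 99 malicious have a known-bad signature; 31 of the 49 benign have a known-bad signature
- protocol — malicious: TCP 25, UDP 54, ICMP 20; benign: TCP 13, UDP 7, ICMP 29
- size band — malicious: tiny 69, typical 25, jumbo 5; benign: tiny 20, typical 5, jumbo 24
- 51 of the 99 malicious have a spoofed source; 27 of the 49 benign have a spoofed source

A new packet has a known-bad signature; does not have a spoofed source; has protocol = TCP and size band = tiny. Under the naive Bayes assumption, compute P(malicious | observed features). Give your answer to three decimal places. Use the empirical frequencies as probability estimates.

0.839

malicious: (99/148) × (92/99) × (25/99) × (69/99) × (48/99) ≈ 0.0530458
benign: (49/148) × (31/49) × (13/49) × (20/49) × (22/49) ≈ 0.0101838
P(malicious | x) = 0.0530458 / 0.0632296 ≈ 0.839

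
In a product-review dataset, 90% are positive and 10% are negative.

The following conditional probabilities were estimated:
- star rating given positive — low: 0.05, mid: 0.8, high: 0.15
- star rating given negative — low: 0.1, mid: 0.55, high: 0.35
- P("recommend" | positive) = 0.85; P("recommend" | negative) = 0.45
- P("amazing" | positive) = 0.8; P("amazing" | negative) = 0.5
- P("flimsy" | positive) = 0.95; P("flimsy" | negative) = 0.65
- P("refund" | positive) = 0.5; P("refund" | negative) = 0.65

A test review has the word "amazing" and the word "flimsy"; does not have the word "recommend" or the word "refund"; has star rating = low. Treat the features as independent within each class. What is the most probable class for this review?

positive: 0.9 × 0.05 × (1−0.85) × 0.8 × 0.95 × (1−0.5) = 0.002565
negative: 0.1 × 0.1 × (1−0.45) × 0.5 × 0.65 × (1−0.65) = 0.000625625
Highest score → positive.

positive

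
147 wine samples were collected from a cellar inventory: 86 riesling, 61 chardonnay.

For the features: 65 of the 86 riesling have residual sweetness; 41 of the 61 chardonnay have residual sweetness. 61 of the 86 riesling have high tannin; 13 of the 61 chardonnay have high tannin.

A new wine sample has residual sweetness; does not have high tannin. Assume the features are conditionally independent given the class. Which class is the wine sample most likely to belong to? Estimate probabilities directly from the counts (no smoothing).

riesling: (86/147) × (65/86) × (25/86) ≈ 0.12854
chardonnay: (61/147) × (41/61) × (48/61) ≈ 0.219471
Highest score → chardonnay.

chardonnay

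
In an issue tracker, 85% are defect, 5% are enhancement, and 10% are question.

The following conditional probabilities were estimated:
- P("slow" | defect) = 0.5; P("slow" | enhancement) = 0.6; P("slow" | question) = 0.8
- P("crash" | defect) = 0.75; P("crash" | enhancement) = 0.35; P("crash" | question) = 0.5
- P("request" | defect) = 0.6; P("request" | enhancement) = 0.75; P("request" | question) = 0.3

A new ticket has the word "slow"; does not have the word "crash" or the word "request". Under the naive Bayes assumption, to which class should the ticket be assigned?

defect

defect: 0.85 × 0.5 × (1−0.75) × (1−0.6) = 0.0425
enhancement: 0.05 × 0.6 × (1−0.35) × (1−0.75) = 0.004875
question: 0.1 × 0.8 × (1−0.5) × (1−0.3) = 0.028
Highest score → defect.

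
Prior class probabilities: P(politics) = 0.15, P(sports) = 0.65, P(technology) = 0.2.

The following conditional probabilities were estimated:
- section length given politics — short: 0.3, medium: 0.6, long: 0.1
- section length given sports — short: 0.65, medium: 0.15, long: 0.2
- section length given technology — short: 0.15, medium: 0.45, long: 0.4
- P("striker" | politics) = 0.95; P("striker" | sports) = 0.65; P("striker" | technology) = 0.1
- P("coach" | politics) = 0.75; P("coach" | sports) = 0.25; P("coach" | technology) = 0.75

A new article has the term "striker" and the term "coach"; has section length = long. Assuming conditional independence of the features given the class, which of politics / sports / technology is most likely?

sports

politics: 0.15 × 0.1 × 0.95 × 0.75 = 0.0106875
sports: 0.65 × 0.2 × 0.65 × 0.25 = 0.021125
technology: 0.2 × 0.4 × 0.1 × 0.75 = 0.006
Highest score → sports.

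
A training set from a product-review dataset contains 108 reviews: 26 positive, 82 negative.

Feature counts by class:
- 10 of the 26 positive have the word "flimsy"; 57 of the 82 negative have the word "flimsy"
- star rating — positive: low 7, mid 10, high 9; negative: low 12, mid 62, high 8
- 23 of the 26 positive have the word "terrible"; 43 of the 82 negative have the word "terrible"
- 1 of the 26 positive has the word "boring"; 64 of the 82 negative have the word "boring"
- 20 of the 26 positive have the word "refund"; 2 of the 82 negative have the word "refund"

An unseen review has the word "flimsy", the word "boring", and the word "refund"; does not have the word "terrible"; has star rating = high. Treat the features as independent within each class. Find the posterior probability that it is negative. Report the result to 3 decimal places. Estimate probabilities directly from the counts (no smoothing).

positive: (26/108) × (10/26) × (9/26) × (3/26) × (1/26) × (20/26) ≈ 0.000109415
negative: (82/108) × (57/82) × (8/82) × (39/82) × (64/82) × (2/82) ≈ 0.000466187
P(negative | x) = 0.000466187 / 0.000575602 ≈ 0.810

0.810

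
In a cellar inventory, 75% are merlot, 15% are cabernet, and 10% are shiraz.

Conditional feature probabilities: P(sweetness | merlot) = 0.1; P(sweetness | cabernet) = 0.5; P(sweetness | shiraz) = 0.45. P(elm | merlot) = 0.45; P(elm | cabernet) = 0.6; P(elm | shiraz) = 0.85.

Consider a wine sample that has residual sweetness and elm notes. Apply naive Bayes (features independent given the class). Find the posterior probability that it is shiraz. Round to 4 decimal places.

merlot: 0.75 × 0.1 × 0.45 = 0.03375
cabernet: 0.15 × 0.5 × 0.6 = 0.045
shiraz: 0.1 × 0.45 × 0.85 = 0.03825
P(shiraz | x) = 0.03825 / 0.117 ≈ 0.3269

0.3269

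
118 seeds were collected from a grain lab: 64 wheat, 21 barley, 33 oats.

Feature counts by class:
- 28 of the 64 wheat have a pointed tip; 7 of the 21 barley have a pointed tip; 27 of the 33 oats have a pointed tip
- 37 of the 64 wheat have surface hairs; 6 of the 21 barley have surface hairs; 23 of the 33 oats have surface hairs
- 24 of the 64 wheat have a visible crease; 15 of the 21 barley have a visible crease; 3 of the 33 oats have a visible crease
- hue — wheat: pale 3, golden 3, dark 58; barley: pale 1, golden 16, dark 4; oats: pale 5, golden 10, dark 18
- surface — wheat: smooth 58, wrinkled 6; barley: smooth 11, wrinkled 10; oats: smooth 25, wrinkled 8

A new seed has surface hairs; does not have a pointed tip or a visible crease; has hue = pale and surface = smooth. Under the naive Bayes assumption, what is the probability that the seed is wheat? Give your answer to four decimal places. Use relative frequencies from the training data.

0.5431

wheat: (64/118) × (36/64) × (37/64) × (40/64) × (3/64) × (58/64) ≈ 0.00468286
barley: (21/118) × (14/21) × (6/21) × (6/21) × (1/21) × (11/21) ≈ 0.000241582
oats: (33/118) × (6/33) × (23/33) × (30/33) × (5/33) × (25/33) ≈ 0.00369805
P(wheat | x) = 0.00468286 / 0.008622492 ≈ 0.5431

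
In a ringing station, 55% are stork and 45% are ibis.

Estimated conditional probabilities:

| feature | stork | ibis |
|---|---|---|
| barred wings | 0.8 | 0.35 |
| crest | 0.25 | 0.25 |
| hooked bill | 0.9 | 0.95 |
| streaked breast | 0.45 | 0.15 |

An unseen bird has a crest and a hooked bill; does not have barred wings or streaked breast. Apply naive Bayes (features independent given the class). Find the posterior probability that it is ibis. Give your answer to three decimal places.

0.813

stork: 0.55 × (1−0.8) × 0.25 × 0.9 × (1−0.45) = 0.0136125
ibis: 0.45 × (1−0.35) × 0.25 × 0.95 × (1−0.15) = 0.0590484375
P(ibis | x) = 0.0590484375 / 0.0726609375 ≈ 0.813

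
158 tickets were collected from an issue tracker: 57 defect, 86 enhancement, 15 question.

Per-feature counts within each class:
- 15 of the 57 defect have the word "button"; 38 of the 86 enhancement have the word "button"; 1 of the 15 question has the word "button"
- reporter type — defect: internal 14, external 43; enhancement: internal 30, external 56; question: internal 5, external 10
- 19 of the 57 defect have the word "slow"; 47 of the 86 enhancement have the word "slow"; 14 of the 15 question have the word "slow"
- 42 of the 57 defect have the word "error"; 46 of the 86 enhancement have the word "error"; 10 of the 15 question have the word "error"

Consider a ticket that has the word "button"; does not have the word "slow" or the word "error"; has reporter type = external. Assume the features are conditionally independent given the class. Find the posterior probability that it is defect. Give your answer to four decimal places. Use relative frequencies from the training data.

defect: (57/158) × (15/57) × (43/57) × (38/57) × (15/57) ≈ 0.0125647
enhancement: (86/158) × (38/86) × (56/86) × (39/86) × (40/86) ≈ 0.0330327
question: (15/158) × (1/15) × (10/15) × (1/15) × (5/15) ≈ 0.0000937647
P(defect | x) = 0.0125647 / 0.0456911647 ≈ 0.2750

0.2750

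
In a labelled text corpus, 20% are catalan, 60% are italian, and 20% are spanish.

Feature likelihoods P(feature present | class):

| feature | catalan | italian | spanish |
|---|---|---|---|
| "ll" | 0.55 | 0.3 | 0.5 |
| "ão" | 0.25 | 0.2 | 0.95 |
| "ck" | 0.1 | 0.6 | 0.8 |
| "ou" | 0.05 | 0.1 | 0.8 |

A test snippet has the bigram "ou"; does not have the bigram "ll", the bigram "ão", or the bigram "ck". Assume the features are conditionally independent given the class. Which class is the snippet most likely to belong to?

italian

catalan: 0.2 × (1−0.55) × (1−0.25) × (1−0.1) × 0.05 = 0.0030375
italian: 0.6 × (1−0.3) × (1−0.2) × (1−0.6) × 0.1 = 0.01344
spanish: 0.2 × (1−0.5) × (1−0.95) × (1−0.8) × 0.8 = 0.0008
Highest score → italian.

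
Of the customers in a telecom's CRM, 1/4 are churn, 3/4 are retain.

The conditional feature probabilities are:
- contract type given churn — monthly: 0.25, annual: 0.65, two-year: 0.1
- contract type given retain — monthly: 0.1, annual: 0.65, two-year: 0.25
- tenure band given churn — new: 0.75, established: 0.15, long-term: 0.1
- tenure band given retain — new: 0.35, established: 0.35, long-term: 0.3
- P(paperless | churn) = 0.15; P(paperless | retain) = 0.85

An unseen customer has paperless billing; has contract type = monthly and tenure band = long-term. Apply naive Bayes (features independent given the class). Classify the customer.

retain

churn: 0.25 × 0.25 × 0.1 × 0.15 = 0.0009375
retain: 0.75 × 0.1 × 0.3 × 0.85 = 0.019125
Highest score → retain.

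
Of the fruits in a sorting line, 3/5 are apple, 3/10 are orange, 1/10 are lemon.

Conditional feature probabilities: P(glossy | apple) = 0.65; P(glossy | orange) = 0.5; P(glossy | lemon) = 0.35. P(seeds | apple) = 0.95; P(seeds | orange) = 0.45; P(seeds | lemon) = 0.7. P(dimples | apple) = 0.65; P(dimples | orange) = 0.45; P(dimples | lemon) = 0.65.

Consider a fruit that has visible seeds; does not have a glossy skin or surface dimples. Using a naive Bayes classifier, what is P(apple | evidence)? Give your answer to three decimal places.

apple: 0.6 × (1−0.65) × 0.95 × (1−0.65) = 0.069825
orange: 0.3 × (1−0.5) × 0.45 × (1−0.45) = 0.037125
lemon: 0.1 × (1−0.35) × 0.7 × (1−0.65) = 0.015925
P(apple | x) = 0.069825 / 0.122875 ≈ 0.568

0.568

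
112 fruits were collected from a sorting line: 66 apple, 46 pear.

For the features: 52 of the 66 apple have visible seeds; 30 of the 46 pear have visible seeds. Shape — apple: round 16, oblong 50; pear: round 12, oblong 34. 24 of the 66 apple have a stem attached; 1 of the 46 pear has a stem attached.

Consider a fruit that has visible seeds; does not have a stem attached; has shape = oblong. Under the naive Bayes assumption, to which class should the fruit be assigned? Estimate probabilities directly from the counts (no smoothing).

apple: (66/112) × (52/66) × (50/66) × (42/66) ≈ 0.223829
pear: (46/112) × (30/46) × (34/46) × (45/46) ≈ 0.193677
Highest score → apple.

apple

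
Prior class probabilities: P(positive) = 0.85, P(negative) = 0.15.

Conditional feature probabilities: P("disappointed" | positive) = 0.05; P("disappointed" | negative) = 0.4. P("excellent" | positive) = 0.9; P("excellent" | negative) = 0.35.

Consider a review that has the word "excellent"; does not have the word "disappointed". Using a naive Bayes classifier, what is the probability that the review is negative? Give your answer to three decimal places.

0.042

positive: 0.85 × (1−0.05) × 0.9 = 0.72675
negative: 0.15 × (1−0.4) × 0.35 = 0.0315
P(negative | x) = 0.0315 / 0.75825 ≈ 0.042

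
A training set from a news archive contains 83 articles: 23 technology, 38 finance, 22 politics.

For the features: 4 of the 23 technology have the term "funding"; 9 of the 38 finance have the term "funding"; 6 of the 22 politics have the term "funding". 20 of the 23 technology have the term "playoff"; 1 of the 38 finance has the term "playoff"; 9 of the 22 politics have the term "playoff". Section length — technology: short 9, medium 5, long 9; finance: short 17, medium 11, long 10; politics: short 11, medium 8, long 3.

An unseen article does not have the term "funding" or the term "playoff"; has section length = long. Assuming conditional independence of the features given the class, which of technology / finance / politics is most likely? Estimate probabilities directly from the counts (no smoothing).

technology: (23/83) × (19/23) × (3/23) × (9/23) ≈ 0.0116838
finance: (38/83) × (29/38) × (37/38) × (10/38) ≈ 0.0895271
politics: (22/83) × (16/22) × (13/22) × (3/22) ≈ 0.0155332
Highest score → finance.

finance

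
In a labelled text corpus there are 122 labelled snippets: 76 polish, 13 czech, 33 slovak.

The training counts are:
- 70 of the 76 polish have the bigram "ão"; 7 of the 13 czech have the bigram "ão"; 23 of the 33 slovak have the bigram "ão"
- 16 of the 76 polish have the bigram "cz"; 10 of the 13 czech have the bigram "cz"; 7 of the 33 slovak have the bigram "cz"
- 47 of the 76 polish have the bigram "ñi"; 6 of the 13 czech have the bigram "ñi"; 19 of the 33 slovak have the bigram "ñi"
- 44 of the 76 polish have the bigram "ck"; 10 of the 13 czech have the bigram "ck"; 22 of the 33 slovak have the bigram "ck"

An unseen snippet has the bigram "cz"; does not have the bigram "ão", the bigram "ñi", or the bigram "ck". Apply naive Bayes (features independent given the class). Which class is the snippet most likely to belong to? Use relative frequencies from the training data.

polish: (76/122) × (6/76) × (16/76) × (29/76) × (32/76) ≈ 0.00166348
czech: (13/122) × (6/13) × (10/13) × (7/13) × (3/13) ≈ 0.0047009
slovak: (33/122) × (10/33) × (7/33) × (14/33) × (11/33) ≈ 0.00245877
Highest score → czech.

czech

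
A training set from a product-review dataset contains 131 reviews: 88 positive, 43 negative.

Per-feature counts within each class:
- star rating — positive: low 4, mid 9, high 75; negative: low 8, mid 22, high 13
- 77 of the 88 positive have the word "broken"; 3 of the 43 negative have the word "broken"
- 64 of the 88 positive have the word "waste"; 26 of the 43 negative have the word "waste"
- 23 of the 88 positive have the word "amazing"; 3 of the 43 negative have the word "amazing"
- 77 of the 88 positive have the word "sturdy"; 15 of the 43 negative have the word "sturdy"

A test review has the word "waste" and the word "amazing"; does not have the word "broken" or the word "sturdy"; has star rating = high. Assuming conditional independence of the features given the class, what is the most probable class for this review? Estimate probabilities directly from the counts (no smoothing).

negative

positive: (88/131) × (75/88) × (11/88) × (64/88) × (23/88) × (11/88) ≈ 0.00170041
negative: (43/131) × (13/43) × (40/43) × (26/43) × (3/43) × (28/43) ≈ 0.00253578
Highest score → negative.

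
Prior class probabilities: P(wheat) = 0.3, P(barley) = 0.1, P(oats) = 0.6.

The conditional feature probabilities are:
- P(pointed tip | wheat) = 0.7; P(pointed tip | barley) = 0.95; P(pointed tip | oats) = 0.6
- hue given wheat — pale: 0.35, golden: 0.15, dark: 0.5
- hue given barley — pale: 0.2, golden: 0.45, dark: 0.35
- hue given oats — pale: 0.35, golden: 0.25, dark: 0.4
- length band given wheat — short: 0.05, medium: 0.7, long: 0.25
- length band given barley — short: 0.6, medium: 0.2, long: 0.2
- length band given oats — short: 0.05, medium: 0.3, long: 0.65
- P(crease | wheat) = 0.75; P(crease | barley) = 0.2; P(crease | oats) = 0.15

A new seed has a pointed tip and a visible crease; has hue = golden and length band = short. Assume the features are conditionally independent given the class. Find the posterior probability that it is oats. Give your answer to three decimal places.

wheat: 0.3 × 0.7 × 0.15 × 0.05 × 0.75 = 0.00118125
barley: 0.1 × 0.95 × 0.45 × 0.6 × 0.2 = 0.00513
oats: 0.6 × 0.6 × 0.25 × 0.05 × 0.15 = 0.000675
P(oats | x) = 0.000675 / 0.00698625 ≈ 0.097

0.097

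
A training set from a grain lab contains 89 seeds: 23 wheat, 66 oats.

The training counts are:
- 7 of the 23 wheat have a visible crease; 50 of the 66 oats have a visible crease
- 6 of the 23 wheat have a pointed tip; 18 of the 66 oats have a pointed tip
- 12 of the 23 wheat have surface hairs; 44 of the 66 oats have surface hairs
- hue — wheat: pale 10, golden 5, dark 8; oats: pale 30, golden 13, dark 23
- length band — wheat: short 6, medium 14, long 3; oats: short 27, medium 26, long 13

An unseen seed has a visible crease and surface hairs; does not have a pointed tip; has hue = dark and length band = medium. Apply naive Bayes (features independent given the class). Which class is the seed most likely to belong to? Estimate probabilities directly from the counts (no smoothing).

oats

wheat: (23/89) × (7/23) × (17/23) × (12/23) × (8/23) × (14/23) ≈ 0.00642162
oats: (66/89) × (50/66) × (48/66) × (44/66) × (23/66) × (26/66) ≈ 0.0373938
Highest score → oats.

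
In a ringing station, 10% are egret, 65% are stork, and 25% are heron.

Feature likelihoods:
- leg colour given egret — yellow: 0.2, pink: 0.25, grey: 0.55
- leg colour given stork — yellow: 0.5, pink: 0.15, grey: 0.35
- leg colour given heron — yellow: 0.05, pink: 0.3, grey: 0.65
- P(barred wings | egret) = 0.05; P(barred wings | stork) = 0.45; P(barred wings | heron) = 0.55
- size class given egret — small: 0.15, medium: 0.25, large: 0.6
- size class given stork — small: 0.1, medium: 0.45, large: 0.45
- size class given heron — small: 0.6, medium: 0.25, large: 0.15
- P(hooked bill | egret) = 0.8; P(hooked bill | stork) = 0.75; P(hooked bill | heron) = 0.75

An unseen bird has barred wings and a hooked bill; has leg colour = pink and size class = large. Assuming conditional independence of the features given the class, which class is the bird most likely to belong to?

stork

egret: 0.1 × 0.25 × 0.05 × 0.6 × 0.8 = 0.0006
stork: 0.65 × 0.15 × 0.45 × 0.45 × 0.75 = 0.0148078125
heron: 0.25 × 0.3 × 0.55 × 0.15 × 0.75 = 0.004640625
Highest score → stork.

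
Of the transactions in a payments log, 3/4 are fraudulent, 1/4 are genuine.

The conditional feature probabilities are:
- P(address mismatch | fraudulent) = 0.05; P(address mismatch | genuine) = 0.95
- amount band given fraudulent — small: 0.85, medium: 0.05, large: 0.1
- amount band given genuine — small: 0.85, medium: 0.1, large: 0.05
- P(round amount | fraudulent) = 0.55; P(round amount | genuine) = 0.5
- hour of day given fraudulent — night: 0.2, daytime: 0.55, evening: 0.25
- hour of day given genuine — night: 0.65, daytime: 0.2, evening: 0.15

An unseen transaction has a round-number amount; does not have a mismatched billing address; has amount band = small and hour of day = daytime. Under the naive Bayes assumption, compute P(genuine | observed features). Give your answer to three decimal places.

fraudulent: 0.75 × (1−0.05) × 0.85 × 0.55 × 0.55 = 0.1832015625
genuine: 0.25 × (1−0.95) × 0.85 × 0.5 × 0.2 = 0.0010625
P(genuine | x) = 0.0010625 / 0.1842640625 ≈ 0.006

0.006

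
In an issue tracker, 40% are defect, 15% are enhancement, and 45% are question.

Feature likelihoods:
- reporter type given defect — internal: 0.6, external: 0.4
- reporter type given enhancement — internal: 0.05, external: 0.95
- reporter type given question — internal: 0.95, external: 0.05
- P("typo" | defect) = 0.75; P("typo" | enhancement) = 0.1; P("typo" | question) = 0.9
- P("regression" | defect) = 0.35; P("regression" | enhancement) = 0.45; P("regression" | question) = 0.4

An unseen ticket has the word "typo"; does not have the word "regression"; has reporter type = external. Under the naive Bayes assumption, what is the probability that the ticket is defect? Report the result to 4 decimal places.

defect: 0.4 × 0.4 × 0.75 × (1−0.35) = 0.078
enhancement: 0.15 × 0.95 × 0.1 × (1−0.45) = 0.0078375
question: 0.45 × 0.05 × 0.9 × (1−0.4) = 0.01215
P(defect | x) = 0.078 / 0.0979875 ≈ 0.7960

0.7960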